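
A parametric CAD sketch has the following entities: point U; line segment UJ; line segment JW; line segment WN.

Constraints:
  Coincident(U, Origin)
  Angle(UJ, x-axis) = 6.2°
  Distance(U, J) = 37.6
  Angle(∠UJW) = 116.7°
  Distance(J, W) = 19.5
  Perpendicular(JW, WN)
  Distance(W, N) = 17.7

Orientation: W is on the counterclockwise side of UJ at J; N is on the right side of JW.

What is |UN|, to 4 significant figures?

62.89

∠UJW = 116.7°, so JW runs at 6.2° + (180° − 116.7°) = 69.50° from the x-axis; with |JW| = 19.5, W = J + 19.5·(cos 69.50°, sin 69.50°) = (44.21, 22.33). JW ⟂ WN; with |WN| = 17.7 on the right of JW, N = W + 17.7·(0.9367, -0.3502) = (60.79, 16.13). Then |UN| = |N − U| = 62.89.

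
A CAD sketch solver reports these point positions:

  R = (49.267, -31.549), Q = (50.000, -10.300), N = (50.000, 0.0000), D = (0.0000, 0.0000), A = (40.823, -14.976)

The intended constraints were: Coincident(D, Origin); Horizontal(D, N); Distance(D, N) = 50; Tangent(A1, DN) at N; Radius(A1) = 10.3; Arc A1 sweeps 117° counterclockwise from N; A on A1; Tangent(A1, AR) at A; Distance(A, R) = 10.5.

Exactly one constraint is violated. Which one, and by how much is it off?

Distance(A, R) = 10.5 — off by 8.10.

D = (0.00, 0.00) ✓; D.y = 0.00, N.y = 0.00 ✓; |DN| = 50.00 ✓; ∠(QN, ND) = 90.00° ✓; |QN| = 10.30 ✓; bearing(Q→A) − bearing(Q→N) = 117.0° ✓; |QA| = 10.30 ✓; ∠(QA, AR) = 90.00° ✓; |AR| = 18.60 ✗.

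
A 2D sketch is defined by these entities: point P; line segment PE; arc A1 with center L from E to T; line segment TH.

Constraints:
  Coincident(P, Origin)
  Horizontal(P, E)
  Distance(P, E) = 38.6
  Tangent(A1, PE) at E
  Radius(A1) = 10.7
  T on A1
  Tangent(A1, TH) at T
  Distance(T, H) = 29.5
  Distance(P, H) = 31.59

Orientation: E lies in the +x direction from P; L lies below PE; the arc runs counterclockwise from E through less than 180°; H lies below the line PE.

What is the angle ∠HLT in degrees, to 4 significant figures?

70.06°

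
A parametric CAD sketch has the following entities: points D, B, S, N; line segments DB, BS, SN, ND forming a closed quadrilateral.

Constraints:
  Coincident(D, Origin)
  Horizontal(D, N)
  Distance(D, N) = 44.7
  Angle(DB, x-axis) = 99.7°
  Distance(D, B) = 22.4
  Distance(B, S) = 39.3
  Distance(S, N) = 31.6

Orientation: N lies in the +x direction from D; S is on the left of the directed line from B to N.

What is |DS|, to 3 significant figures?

45.9

D is at the origin; DN is horizontal with |DN| = 44.7 and N in +x, so N = (44.7, 0). DB runs at 99.7° with |DB| = 22.4, so B = (-3.77, 22.1). S is determined by |BS| = 39.3 and |SN| = 31.6 together: it lies at the intersection of circle(B, 39.3) and circle(N, 31.6). With |BN| = 53.3, the foot of the radical line on BN is 31.8 from B and the perpendicular offset is √(39.3² − 31.8²) = 23.2. Taking the left-of-BN solution: S = (34.7, 30.0).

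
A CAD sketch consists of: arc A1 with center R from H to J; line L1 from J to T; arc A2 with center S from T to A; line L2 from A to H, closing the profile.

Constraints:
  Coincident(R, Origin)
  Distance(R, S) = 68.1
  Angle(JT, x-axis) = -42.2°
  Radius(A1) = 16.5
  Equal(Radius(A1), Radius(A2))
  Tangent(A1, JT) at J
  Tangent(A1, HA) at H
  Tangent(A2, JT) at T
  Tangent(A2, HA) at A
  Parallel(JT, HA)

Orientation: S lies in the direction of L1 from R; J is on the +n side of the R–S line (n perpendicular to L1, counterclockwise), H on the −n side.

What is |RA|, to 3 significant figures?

70.1

Tangency of A1 to both parallel lines with radius 16.5 puts J and H at R ± 16.5·n: J = (11.1, 12.2), H = (-11.1, -12.2). Equal radii place T and A the same way about S: T = S + 16.5·n = (61.5, -33.5), A = S − 16.5·n = (39.4, -58.0). Then |RA| = |A − R| = 70.1.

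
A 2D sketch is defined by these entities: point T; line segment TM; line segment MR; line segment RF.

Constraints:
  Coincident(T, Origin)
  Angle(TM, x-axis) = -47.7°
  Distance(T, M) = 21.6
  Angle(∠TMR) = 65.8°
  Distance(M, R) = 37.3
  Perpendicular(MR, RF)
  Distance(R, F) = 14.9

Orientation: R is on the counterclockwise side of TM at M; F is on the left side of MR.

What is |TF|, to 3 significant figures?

28.8

T is at the origin; TM runs at -47.7° with length 21.6, so M = 21.6·(cos -47.7°, sin -47.7°) = (14.5, -16.0). ∠TMR = 65.8°, so MR runs at -47.7° + (180° − 65.8°) = 66.5° from the x-axis; with |MR| = 37.3, R = M + 37.3·(cos 66.5°, sin 66.5°) = (29.4, 18.2). The perpendicularity gives RF at right angles to MR; with |RF| = 14.9 on the left of MR, F = R + 14.9·(-0.917, 0.399) = (15.7, 24.2). Then |TF| = |F − T| = 28.8.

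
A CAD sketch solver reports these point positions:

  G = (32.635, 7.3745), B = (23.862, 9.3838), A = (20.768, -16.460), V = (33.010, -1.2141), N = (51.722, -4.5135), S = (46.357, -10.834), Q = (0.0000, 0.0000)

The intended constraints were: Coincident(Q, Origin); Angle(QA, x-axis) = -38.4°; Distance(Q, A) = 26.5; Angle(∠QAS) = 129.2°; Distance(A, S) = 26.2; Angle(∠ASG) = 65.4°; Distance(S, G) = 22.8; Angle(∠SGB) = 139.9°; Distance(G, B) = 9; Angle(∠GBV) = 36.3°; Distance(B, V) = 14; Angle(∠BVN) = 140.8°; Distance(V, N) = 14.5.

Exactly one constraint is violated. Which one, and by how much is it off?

Distance(V, N) = 14.5 — off by 4.50.

Q = (0.00, 0.00) ✓; QA at -38.40° ✓; |QA| = 26.50 ✓; ∠QAS = 129.2° ✓; |AS| = 26.20 ✓; ∠ASG = 65.40° ✓; |SG| = 22.80 ✓; ∠SGB = 139.9° ✓; |GB| = 9.000 ✓; ∠GBV = 36.30° ✓; |BV| = 14.00 ✓; ∠BVN = 140.8° ✓; |VN| = 19.00 ✗.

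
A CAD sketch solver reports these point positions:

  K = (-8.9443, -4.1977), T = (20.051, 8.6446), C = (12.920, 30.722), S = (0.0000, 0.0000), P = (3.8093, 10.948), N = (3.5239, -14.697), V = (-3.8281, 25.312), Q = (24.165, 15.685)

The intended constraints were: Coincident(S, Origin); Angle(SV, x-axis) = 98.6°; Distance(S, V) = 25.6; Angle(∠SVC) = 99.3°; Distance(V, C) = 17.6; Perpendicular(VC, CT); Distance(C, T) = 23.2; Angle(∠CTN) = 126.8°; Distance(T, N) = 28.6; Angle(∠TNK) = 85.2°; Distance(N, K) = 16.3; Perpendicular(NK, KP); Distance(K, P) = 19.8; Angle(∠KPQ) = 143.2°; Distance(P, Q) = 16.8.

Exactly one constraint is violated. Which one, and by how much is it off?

Distance(P, Q) = 16.8 — off by 4.10.

S = (0.00, 0.00) ✓; SV at 98.60° ✓; |SV| = 25.60 ✓; ∠SVC = 99.30° ✓; |VC| = 17.60 ✓; ∠(VC, CT) = 90.00° ✓; |CT| = 23.20 ✓; ∠CTN = 126.8° ✓; |TN| = 28.60 ✓; ∠TNK = 85.20° ✓; |NK| = 16.30 ✓; ∠(NK, KP) = 90.00° ✓; |KP| = 19.80 ✓; ∠KPQ = 143.2° ✓; |PQ| = 20.90 ✗.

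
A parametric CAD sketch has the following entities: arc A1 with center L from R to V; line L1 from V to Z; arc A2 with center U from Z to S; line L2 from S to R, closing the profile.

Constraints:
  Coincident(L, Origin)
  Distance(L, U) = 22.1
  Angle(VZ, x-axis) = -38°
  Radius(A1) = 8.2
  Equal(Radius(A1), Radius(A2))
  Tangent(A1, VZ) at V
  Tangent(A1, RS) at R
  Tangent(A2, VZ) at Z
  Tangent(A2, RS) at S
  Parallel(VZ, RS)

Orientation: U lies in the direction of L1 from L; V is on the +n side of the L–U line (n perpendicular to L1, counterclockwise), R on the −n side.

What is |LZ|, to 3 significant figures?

23.6

Tangency of A1 to both parallel lines with radius 8.2 puts V and R at L ± 8.2·n: V = (5.05, 6.46), R = (-5.05, -6.46). Equal radii place Z and S the same way about U: Z = U + 8.2·n = (22.5, -7.14), S = U − 8.2·n = (12.4, -20.1). Then |LZ| = |Z − L| = 23.6.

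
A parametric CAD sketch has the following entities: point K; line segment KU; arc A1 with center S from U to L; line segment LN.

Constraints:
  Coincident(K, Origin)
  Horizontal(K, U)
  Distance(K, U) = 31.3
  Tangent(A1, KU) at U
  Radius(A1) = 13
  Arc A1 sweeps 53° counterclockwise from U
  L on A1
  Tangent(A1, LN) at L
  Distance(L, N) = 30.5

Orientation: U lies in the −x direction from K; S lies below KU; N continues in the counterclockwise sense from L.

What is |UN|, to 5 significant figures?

41.209

K is at the origin; K and U share the same y with |KU| = 31.3 and U on the −x side, so U = (-31.300, 0.0000). Tangency of A1 to KU means the radius SU is perpendicular to KU, so S = U + (0, -13) = (-31.300, -13.000). On A1, U sits at bearing 90° from S; a 53° counterclockwise sweep puts L at bearing 143°, so L = S + 13.0·(cos 143°, sin 143°) = (-41.682, -5.1764). Tangency of A1 to LN means the radius SL is perpendicular to LN, so LN runs along (−sin 143°, cos 143°); with |LN| = 30.5, N = (-60.038, -29.535). Then |UN| = |N − U| = 41.209.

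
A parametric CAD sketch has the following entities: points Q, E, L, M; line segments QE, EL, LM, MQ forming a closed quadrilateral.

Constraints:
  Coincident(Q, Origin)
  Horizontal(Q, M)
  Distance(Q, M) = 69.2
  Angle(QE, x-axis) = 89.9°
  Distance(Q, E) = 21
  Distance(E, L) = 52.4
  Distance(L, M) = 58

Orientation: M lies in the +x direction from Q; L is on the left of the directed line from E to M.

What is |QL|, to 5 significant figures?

66.879

Q is at the origin; QM is horizontal with |QM| = 69.2 and M in +x, so M = (69.2, 0). QE runs at 89.9° with |QE| = 21.0, so E = (0.036652, 21.000). L is determined by |EL| = 52.4 and |LM| = 58.0 together: it lies at the intersection of circle(E, 52.4) and circle(M, 58.0). With |EM| = 72.281, the foot of the radical line on EM is 31.864 from E and the perpendicular offset is √(52.4² − 31.864²) = 41.599. Taking the left-of-EM solution: L = (42.612, 51.547).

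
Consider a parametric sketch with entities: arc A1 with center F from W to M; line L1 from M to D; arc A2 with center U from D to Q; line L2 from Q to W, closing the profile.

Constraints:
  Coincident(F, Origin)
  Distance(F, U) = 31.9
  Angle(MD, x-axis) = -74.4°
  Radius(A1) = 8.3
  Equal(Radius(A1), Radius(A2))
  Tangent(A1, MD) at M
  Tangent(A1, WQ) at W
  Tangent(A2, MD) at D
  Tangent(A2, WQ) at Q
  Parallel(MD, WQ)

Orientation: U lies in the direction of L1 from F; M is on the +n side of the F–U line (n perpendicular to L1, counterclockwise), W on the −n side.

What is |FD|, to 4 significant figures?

32.96

Tangency of A1 to both parallel lines with radius 8.3 puts M and W at F ± 8.3·n: M = (7.994, 2.232), W = (-7.994, -2.232). Equal radii place D and Q the same way about U: D = U + 8.3·n = (16.57, -28.49), Q = U − 8.3·n = (0.5843, -32.96). Then |FD| = |D − F| = 32.96.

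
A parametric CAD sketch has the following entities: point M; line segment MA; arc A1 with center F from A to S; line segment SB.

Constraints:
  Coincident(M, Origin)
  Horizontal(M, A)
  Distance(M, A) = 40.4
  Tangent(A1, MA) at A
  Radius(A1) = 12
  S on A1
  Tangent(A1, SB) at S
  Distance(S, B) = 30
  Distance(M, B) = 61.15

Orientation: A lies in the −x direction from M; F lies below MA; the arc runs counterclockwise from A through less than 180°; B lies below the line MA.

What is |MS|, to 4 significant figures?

54.14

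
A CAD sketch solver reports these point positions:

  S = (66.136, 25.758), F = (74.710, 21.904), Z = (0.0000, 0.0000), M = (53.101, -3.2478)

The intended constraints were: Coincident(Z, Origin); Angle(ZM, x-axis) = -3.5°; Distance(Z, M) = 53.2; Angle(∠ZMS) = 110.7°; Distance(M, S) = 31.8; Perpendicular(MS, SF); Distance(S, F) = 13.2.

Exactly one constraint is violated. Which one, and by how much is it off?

Distance(S, F) = 13.2 — off by 3.80.

Z = (0.00, 0.00) ✓; ZM at -3.500° ✓; |ZM| = 53.20 ✓; ∠ZMS = 110.7° ✓; |MS| = 31.80 ✓; ∠(MS, SF) = 90.01° ✓; |SF| = 9.400 ✗.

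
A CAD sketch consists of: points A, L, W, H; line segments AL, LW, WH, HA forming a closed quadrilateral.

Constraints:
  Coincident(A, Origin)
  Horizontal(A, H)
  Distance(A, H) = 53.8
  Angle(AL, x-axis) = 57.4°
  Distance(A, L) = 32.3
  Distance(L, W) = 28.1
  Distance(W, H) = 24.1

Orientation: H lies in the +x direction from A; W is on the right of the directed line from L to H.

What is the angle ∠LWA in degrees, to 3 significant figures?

67.7°

A is at the origin; A and H share the same y with |AH| = 53.8 and H in +x, so H = (53.8, 0). AL runs at 57.4° with |AL| = 32.3, so L = (17.4, 27.2). W is determined by |LW| = 28.1 and |WH| = 24.1 together: it lies at the intersection of circle(L, 28.1) and circle(H, 24.1). With |LH| = 45.4, the foot of the radical line on LH is 25.0 from L and the perpendicular offset is √(28.1² − 25.0²) = 12.8. Taking the right-of-LH solution: W = (29.8, 1.99).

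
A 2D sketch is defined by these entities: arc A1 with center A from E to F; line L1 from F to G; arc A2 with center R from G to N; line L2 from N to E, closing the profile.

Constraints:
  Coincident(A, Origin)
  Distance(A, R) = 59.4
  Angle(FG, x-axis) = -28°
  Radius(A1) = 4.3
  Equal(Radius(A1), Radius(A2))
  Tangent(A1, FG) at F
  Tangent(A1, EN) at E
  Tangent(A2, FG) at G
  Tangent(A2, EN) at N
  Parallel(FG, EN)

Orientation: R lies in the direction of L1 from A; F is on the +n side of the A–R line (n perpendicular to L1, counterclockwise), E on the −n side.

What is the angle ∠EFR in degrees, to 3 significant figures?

85.9°

The slot axis is L1's direction at -28.0°, so u = (cos -28.0°, sin -28.0°) = (0.883, -0.469) and n = (−sin -28.0°, cos -28.0°) = (0.469, 0.883). A is at the origin and R lies 59.4 along u from A, so R = 59.4·u = (52.4, -27.9). Tangency of A1 to both parallel lines with radius 4.3 puts F and E at A ± 4.3·n: F = (2.02, 3.80), E = (-2.02, -3.80). Then cos ∠EFR = FE·FR / (|FE||FR|), giving 85.9°.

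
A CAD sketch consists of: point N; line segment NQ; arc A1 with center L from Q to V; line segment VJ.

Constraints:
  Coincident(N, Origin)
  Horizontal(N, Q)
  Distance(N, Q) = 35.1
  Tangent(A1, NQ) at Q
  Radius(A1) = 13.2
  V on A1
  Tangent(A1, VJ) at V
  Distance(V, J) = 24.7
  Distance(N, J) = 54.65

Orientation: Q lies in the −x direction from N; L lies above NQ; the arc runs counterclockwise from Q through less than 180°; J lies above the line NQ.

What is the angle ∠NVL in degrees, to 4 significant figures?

110.3°

N is at the origin; N and Q share the same y with |NQ| = 35.1 and Q on the −x side, so Q = (-35.10, 0.000). Since A1 is tangent to NQ there, LQ ⟂ NQ, so L = Q + (0, 13.2) = (-35.10, 13.20). Since LV ⟂ VJ (tangency), |LJ| = √(13.2² + 24.7²) = 28.01 regardless of where V sits on A1. So J lies on both circle(N, 54.65) and circle(L, 28.01); the above-NQ intersection is J = (-35.91, 41.19). V is the foot of the tangent from J: V = (-23.64, 19.76).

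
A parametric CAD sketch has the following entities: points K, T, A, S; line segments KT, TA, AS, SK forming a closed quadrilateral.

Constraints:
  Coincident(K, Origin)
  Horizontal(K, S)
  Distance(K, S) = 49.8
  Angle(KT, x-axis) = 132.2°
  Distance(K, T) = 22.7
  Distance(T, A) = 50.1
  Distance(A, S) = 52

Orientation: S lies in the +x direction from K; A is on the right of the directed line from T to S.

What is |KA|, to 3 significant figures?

29.1

Checks: KT at 132.2° ✓; |TA| = 50.10 ✓; |AS| = 52.00 ✓.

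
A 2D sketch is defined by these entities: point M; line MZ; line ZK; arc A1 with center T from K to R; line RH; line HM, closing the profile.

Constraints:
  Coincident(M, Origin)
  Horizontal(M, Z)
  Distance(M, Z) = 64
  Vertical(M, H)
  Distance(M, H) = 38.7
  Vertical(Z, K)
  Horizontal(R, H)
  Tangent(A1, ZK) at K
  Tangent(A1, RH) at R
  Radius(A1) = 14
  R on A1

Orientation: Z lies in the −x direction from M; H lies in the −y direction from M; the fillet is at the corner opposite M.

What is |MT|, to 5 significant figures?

55.768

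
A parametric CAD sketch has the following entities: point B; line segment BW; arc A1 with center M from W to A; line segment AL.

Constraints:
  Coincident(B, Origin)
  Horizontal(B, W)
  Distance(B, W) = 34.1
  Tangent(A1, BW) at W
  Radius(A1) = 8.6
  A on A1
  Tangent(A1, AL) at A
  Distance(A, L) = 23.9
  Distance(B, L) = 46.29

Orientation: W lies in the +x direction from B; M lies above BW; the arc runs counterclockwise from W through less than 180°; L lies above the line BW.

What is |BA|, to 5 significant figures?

43.631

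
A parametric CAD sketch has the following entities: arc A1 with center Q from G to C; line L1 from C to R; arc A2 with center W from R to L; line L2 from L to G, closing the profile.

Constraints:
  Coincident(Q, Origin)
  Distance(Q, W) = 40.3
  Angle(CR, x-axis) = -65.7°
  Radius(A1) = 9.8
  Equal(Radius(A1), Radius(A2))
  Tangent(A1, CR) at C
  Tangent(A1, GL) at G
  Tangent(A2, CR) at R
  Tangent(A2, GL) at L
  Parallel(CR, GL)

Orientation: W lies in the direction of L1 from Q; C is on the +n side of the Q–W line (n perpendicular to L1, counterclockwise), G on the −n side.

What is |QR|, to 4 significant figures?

41.47

The slot axis is L1's direction at -65.7°, so u = (cos -65.7°, sin -65.7°) = (0.4115, -0.9114) and n = (−sin -65.7°, cos -65.7°) = (0.9114, 0.4115). Q is at the origin and W lies 40.3 along u from Q, so W = 40.3·u = (16.58, -36.73). Tangency of A1 to both parallel lines with radius 9.8 puts C and G at Q ± 9.8·n: C = (8.932, 4.033), G = (-8.932, -4.033). Equal radii place R and L the same way about W: R = W + 9.8·n = (25.52, -32.70), L = W − 9.8·n = (7.652, -40.76). Then |QR| = |R − Q| = 41.47.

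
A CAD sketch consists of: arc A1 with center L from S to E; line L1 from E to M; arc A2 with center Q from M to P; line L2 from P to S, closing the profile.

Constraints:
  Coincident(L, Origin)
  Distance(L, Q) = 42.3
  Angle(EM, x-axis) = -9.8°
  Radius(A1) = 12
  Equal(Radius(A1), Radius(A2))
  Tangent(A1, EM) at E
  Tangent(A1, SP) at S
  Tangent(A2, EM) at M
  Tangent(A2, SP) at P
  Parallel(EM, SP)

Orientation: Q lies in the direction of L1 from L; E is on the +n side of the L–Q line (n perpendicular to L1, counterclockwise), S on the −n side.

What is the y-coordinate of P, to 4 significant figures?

-19.02

The slot axis is L1's direction at -9.8°, so u = (cos -9.8°, sin -9.8°) = (0.9854, -0.1702) and n = (−sin -9.8°, cos -9.8°) = (0.1702, 0.9854). L is at the origin and Q lies 42.3 along u from L, so Q = 42.3·u = (41.68, -7.200). Tangency of A1 to both parallel lines with radius 12.0 puts E and S at L ± 12.0·n: E = (2.043, 11.82), S = (-2.043, -11.82). Equal radii place M and P the same way about Q: M = Q + 12.0·n = (43.73, 4.625), P = Q − 12.0·n = (39.64, -19.02). So P.y = -19.02.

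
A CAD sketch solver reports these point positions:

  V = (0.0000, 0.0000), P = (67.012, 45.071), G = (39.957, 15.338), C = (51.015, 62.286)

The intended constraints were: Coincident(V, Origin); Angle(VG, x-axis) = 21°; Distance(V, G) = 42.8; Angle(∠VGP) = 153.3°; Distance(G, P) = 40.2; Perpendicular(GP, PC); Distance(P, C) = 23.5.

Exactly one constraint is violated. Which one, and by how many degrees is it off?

Perpendicular(GP, PC) — off by 4.80°.

V = (0.00, 0.00) ✓; VG at 21.00° ✓; |VG| = 42.80 ✓; ∠VGP = 153.3° ✓; |GP| = 40.20 ✓; ∠(GP, PC) = 85.20° ✗; |PC| = 23.50 ✓.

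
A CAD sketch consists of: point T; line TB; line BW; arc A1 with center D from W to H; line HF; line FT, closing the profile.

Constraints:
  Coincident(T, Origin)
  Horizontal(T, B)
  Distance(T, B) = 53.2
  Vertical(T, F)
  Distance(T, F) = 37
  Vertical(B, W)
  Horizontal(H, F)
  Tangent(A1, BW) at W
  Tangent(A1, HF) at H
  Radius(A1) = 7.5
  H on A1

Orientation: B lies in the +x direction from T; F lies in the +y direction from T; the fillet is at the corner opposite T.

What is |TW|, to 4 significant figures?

60.83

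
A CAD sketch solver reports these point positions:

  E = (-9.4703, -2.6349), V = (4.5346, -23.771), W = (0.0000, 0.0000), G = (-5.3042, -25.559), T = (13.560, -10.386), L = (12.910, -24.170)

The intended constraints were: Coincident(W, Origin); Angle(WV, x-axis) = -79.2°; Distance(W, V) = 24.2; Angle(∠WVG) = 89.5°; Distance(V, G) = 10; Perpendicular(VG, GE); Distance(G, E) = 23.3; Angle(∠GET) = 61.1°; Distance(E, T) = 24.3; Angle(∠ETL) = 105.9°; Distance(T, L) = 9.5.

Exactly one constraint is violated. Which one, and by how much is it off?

Distance(T, L) = 9.5 — off by 4.30.

W = (0.00, 0.00) ✓; WV at -79.20° ✓; |WV| = 24.20 ✓; ∠WVG = 89.50° ✓; |VG| = 10.00 ✓; ∠(VG, GE) = 90.00° ✓; |GE| = 23.30 ✓; ∠GET = 61.10° ✓; |ET| = 24.30 ✓; ∠ETL = 105.9° ✓; |TL| = 13.80 ✗.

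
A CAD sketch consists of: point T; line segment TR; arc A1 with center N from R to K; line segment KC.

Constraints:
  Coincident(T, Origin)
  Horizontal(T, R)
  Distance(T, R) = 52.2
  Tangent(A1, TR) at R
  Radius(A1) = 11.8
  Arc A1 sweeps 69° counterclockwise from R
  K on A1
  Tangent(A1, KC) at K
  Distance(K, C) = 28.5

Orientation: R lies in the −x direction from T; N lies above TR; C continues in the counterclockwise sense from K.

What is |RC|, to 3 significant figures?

40.2

On A1, R sits at bearing -90° from N; a 69° counterclockwise sweep puts K at bearing -21°, so K = N + 11.8·(cos -21°, sin -21°) = (-41.2, 7.57). Tangency of A1 to KC means the radius NK is perpendicular to KC, so KC runs along (−sin -21°, cos -21°); with |KC| = 28.5, C = (-31.0, 34.2). Then |RC| = |C − R| = 40.2.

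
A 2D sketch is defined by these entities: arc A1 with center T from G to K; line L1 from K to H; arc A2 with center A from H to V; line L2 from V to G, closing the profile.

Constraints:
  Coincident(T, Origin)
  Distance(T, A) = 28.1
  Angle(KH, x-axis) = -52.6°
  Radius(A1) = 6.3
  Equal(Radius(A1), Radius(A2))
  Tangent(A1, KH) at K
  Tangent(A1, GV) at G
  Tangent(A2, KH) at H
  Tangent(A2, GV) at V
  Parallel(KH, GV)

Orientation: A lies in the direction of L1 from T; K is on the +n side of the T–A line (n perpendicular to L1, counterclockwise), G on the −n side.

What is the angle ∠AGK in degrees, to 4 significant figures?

77.36°

The slot axis is L1's direction at -52.6°, so u = (cos -52.6°, sin -52.6°) = (0.6074, -0.7944) and n = (−sin -52.6°, cos -52.6°) = (0.7944, 0.6074). T is at the origin and A lies 28.1 along u from T, so A = 28.1·u = (17.07, -22.32). Tangency of A1 to both parallel lines with radius 6.3 puts K and G at T ± 6.3·n: K = (5.005, 3.826), G = (-5.005, -3.826). Then cos ∠AGK = GA·GK / (|GA||GK|), giving 77.36°.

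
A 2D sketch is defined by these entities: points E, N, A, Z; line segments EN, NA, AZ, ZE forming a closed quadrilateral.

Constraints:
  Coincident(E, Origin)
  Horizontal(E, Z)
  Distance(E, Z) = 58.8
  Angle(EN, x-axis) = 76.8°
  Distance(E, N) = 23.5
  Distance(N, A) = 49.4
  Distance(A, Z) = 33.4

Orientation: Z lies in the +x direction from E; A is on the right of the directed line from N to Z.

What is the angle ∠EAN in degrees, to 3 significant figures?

26.9°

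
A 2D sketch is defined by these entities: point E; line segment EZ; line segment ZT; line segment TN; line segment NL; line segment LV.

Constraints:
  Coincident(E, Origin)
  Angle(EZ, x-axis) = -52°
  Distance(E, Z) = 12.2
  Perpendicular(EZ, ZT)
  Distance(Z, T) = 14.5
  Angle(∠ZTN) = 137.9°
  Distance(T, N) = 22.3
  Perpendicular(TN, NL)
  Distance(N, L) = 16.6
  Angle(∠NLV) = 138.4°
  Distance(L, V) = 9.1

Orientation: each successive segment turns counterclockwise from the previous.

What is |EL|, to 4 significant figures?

24.97

E is at the origin; EZ runs at -52.0° with length 12.2, so Z = (7.511, -9.614). EZ is perpendicular to ZT, so ZT runs at 38.00°; with |ZT| = 14.5, T = (18.94, -0.6866). ∠ZTN = 137.9° gives TN at 80.10° from the x-axis; with |TN| = 22.3, N = (22.77, 21.28). TN ⟂ NL, so NL runs at 170.1°; with |NL| = 16.6, L = (6.418, 24.14). Then |EL| = |L − E| = 24.97.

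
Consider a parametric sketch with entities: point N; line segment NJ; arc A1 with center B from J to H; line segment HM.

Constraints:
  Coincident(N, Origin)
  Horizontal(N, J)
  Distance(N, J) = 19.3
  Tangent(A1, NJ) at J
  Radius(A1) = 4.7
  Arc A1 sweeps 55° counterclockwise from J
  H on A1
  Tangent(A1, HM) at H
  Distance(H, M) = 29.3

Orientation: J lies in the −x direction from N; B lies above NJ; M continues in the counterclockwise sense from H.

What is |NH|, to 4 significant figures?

15.58

The tangent condition forces BJ to be normal to NJ, so B = J + (0, 4.7) = (-19.30, 4.700). On A1, J sits at bearing -90° from B; a 55° counterclockwise sweep puts H at bearing -35°, so H = B + 4.7·(cos -35°, sin -35°) = (-15.45, 2.004). Then |NH| = |H − N| = 15.58.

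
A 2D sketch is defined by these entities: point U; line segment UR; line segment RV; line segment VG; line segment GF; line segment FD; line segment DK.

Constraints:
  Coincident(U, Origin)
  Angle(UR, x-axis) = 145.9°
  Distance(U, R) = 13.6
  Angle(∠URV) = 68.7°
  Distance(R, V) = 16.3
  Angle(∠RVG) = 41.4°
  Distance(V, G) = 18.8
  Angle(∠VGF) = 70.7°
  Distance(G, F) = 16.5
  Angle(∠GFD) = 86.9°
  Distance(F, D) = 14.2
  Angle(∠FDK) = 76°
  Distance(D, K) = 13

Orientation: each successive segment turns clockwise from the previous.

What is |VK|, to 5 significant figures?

7.9382

U is at the origin; UR runs at 145.9° with length 13.6, so R = (-11.262, 7.6247). ∠URV = 68.7° gives RV at 34.600° from the x-axis; with |RV| = 16.3, V = (2.1555, 16.881). ∠RVG = 41.4° gives VG at -104.00° from the x-axis; with |VG| = 18.8, G = (-2.3926, -1.3610). ∠VGF = 70.7° gives GF at 146.70° from the x-axis; with |GF| = 16.5, F = (-16.183, 7.6979). ∠GFD = 86.9° gives FD at 53.600° from the x-axis; with |FD| = 14.2, D = (-7.7569, 19.127). ∠FDK = 76.0° gives DK at -50.400° from the x-axis; with |DK| = 13.0, K = (0.52961, 9.1107). Then |VK| = |K − V| = 7.9382.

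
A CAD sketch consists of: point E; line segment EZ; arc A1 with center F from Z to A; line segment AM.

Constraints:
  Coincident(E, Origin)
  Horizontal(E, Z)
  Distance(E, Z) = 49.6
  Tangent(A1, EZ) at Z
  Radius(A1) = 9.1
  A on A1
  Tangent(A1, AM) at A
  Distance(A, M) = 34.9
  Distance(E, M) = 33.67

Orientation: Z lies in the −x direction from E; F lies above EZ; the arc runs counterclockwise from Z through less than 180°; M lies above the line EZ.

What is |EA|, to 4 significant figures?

43.14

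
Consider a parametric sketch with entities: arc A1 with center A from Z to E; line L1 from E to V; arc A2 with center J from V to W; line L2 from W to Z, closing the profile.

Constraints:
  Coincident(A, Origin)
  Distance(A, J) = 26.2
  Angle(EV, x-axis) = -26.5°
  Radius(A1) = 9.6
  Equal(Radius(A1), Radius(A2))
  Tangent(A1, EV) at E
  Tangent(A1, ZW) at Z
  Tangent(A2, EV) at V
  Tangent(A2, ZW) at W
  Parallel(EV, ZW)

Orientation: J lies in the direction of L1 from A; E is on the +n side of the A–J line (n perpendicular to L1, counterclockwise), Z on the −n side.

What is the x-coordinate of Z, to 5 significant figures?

-4.2835

The slot axis is L1's direction at -26.5°, so u = (cos -26.5°, sin -26.5°) = (0.89493, -0.44620) and n = (−sin -26.5°, cos -26.5°) = (0.44620, 0.89493). A is at the origin and J lies 26.2 along u from A, so J = 26.2·u = (23.447, -11.690). Tangency of A1 to both parallel lines with radius 9.6 puts E and Z at A ± 9.6·n: E = (4.2835, 8.5914), Z = (-4.2835, -8.5914). So Z.x = -4.2835.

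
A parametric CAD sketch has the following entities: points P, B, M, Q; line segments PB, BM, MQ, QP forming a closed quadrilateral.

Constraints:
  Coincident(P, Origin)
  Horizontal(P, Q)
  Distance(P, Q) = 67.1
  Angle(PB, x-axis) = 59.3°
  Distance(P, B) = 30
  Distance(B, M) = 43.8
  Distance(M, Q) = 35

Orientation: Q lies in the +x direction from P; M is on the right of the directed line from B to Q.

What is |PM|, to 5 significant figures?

37.290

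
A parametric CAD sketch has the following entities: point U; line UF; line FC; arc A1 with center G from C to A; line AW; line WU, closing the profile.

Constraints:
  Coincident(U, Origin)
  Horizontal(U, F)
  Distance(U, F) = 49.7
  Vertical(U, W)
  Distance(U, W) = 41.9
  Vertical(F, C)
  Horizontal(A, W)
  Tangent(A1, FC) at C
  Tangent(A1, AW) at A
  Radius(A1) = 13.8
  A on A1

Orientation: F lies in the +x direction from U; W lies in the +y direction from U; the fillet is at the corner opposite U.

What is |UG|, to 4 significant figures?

45.59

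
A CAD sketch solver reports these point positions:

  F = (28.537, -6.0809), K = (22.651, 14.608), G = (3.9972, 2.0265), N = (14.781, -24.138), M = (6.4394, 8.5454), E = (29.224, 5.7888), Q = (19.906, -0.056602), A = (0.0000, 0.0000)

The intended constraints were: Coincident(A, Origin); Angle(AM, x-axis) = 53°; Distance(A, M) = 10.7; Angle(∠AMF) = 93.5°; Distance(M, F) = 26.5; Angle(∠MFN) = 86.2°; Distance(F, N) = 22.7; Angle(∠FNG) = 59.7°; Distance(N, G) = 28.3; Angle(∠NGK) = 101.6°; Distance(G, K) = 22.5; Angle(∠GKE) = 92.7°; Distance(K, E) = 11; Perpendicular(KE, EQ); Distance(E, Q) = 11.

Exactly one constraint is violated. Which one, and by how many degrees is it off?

Perpendicular(KE, EQ) — off by 4.60°.

A = (0.00, 0.00) ✓; AM at 53.00° ✓; |AM| = 10.70 ✓; ∠AMF = 93.50° ✓; |MF| = 26.50 ✓; ∠MFN = 86.20° ✓; |FN| = 22.70 ✓; ∠FNG = 59.70° ✓; |NG| = 28.30 ✓; ∠NGK = 101.6° ✓; |GK| = 22.50 ✓; ∠GKE = 92.70° ✓; |KE| = 11.00 ✓; ∠(KE, EQ) = 94.60° ✗; |EQ| = 11.00 ✓.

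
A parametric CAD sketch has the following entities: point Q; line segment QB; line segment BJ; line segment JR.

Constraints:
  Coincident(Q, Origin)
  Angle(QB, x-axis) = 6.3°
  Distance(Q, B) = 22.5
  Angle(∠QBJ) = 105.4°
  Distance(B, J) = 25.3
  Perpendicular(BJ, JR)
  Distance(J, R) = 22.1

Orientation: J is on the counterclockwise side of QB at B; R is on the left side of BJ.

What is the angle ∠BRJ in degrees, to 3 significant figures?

48.9°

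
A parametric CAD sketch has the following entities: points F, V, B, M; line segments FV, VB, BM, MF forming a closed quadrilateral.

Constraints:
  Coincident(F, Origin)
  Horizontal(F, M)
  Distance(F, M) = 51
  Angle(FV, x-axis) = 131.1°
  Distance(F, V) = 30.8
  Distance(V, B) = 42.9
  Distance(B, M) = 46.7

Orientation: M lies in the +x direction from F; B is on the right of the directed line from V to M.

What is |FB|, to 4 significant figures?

12.37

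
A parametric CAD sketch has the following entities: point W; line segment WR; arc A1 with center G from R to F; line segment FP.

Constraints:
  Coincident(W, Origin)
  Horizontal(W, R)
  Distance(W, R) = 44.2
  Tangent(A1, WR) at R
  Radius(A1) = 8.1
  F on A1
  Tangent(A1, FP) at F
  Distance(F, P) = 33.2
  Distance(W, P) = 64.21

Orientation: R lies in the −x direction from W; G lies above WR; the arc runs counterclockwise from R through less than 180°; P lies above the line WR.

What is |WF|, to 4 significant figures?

38.26

W is at the origin; WR is horizontal with |WR| = 44.2 and R on the −x side, so R = (-44.20, 0.000). Tangency of A1 to WR means the radius GR is perpendicular to WR, so G = R + (0, 8.1) = (-44.20, 8.100). Since GF ⟂ FP (tangency), |GP| = √(8.1² + 33.2²) = 34.17 regardless of where F sits on A1. So P lies on both circle(W, 64.21) and circle(G, 34.17); the above-WR intersection is P = (-48.58, 41.99). F is the foot of the tangent from P: F = (-36.64, 11.01).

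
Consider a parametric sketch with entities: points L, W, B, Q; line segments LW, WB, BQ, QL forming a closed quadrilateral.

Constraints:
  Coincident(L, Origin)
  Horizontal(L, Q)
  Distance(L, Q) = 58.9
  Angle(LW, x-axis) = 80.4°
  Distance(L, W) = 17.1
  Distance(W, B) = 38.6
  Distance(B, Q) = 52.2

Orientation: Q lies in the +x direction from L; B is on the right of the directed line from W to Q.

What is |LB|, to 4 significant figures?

23.60

Checks: |WB| = 38.60 ✓; |BQ| = 52.20 ✓.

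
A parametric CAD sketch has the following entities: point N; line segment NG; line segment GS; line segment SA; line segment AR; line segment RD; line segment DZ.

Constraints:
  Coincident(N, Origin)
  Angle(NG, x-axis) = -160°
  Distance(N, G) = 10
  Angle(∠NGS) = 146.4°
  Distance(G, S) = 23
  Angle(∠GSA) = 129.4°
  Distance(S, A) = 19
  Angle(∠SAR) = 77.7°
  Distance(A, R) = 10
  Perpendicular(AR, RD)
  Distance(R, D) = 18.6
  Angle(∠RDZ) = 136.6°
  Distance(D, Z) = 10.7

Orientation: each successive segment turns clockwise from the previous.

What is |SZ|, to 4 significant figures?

7.935

N is at the origin; NG runs at -160.0° with length 10.0, so G = (-9.397, -3.420). ∠NGS = 146.4° gives GS at 166.4° from the x-axis; with |GS| = 23.0, S = (-31.75, 1.988). ∠GSA = 129.4° gives SA at 115.8° from the x-axis; with |SA| = 19.0, A = (-40.02, 19.09). ∠SAR = 77.7° gives AR at 13.50° from the x-axis; with |AR| = 10.0, R = (-30.30, 21.43). AR ⟂ RD, so RD runs at -76.50°; with |RD| = 18.6, D = (-25.96, 3.342). ∠RDZ = 136.6° gives DZ at -119.9° from the x-axis; with |DZ| = 10.7, Z = (-31.29, -5.933). Then |SZ| = |Z − S| = 7.935.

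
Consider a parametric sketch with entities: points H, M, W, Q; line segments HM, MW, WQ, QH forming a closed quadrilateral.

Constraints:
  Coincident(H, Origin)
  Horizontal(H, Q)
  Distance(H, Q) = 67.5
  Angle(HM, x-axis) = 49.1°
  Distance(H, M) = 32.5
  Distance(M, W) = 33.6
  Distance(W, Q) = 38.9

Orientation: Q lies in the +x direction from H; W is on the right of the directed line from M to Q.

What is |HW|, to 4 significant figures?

30.51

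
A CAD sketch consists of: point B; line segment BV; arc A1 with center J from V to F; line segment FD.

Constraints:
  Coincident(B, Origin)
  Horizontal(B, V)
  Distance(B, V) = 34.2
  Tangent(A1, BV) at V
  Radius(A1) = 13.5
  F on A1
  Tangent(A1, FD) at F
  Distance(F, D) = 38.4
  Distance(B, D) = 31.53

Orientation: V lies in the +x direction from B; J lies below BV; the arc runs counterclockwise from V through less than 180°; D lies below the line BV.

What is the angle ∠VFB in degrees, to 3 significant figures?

148°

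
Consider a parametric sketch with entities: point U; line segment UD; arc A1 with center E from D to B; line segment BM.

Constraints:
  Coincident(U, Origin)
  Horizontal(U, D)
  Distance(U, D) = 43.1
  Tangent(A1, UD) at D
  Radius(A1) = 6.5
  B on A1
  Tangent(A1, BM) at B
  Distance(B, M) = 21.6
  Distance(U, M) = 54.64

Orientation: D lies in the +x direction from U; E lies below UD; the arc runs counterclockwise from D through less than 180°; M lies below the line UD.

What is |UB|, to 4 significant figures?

38.36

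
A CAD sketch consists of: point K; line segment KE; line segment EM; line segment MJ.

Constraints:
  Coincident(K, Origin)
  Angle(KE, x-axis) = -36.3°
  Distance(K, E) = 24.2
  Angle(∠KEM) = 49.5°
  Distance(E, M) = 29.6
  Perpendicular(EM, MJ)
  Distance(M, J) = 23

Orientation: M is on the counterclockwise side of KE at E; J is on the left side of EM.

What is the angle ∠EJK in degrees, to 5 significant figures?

19.523°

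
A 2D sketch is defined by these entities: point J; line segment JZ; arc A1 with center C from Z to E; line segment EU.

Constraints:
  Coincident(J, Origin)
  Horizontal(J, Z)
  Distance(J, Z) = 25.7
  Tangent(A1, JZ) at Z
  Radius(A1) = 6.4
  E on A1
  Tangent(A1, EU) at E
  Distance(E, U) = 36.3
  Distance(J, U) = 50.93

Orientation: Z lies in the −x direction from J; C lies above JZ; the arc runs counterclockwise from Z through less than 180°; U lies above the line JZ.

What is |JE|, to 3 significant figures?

20.9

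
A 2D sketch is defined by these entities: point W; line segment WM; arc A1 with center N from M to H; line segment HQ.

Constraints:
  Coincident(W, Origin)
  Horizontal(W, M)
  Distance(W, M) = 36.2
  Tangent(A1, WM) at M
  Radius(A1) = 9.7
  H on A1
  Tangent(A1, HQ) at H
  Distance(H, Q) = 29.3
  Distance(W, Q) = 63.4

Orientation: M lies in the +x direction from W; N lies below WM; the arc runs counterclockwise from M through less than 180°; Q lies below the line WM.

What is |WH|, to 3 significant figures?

34.4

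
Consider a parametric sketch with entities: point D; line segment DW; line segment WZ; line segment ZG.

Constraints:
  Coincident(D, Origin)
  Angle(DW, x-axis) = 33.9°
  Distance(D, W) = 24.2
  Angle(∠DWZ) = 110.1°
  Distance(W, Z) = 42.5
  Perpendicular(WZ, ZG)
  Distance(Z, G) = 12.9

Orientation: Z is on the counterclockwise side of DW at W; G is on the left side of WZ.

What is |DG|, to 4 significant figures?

51.76

∠DWZ = 110.1°, so WZ runs at 33.9° + (180° − 110.1°) = 103.8° from the x-axis; with |WZ| = 42.5, Z = W + 42.5·(cos 103.8°, sin 103.8°) = (9.949, 54.77). The perpendicularity gives ZG at right angles to WZ; with |ZG| = 12.9 on the left of WZ, G = Z + 12.9·(-0.9711, -0.2385) = (-2.579, 51.69). Then |DG| = |G − D| = 51.76.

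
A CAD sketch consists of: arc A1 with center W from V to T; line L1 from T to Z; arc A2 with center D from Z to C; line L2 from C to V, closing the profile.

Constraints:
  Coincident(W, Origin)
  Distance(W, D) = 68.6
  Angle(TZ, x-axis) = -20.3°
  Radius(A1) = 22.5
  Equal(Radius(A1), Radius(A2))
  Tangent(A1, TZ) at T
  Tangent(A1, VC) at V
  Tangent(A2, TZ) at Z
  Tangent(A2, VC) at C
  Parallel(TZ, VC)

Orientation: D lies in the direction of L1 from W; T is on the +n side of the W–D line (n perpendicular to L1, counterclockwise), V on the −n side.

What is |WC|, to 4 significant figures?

72.20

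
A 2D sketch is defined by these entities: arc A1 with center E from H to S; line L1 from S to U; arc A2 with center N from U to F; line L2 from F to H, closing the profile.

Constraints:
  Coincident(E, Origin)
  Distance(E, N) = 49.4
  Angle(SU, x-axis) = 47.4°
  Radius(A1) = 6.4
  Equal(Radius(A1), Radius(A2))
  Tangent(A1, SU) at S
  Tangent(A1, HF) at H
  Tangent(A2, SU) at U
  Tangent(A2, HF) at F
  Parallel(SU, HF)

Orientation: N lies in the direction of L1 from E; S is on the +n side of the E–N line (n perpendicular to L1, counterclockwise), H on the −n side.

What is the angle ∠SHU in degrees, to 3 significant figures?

75.5°

The slot axis is L1's direction at 47.4°, so u = (cos 47.4°, sin 47.4°) = (0.677, 0.736) and n = (−sin 47.4°, cos 47.4°) = (-0.736, 0.677). E is at the origin and N lies 49.4 along u from E, so N = 49.4·u = (33.4, 36.4). Tangency of A1 to both parallel lines with radius 6.4 puts S and H at E ± 6.4·n: S = (-4.71, 4.33), H = (4.71, -4.33). Equal radii place U and F the same way about N: U = N + 6.4·n = (28.7, 40.7), F = N − 6.4·n = (38.1, 32.0). Then cos ∠SHU = HS·HU / (|HS||HU|), giving 75.5°.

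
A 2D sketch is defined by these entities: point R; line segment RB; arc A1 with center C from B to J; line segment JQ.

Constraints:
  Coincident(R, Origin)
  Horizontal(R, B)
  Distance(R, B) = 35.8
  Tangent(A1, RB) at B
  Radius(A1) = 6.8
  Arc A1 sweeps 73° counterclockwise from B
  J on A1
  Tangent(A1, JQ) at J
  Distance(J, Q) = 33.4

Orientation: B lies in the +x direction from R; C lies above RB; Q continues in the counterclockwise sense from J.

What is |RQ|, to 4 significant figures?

63.73

R is at the origin; R and B share the same y with |RB| = 35.8 and B on the +x side, so B = (35.80, 0.000). Since A1 is tangent to RB there, CB ⟂ RB, so C = B + (0, 6.8) = (35.80, 6.800). On A1, B sits at bearing -90° from C; a 73° counterclockwise sweep puts J at bearing -17°, so J = C + 6.8·(cos -17°, sin -17°) = (42.30, 4.812). A1 meets JQ tangentially, so CJ is at right angles to JQ, so JQ runs along (−sin -17°, cos -17°); with |JQ| = 33.4, Q = (52.07, 36.75). Then |RQ| = |Q − R| = 63.73.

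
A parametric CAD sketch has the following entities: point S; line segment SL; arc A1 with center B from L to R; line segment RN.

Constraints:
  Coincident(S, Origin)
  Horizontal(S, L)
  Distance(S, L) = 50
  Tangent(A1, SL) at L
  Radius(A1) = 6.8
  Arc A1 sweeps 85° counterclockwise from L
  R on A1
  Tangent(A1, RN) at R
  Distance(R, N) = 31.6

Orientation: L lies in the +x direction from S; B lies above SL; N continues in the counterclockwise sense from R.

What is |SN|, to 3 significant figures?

70.5

S is at the origin; S and L share the same y with |SL| = 50.0 and L on the +x side, so L = (50.0, 0.00). The tangent condition forces BL to be normal to SL, so B = L + (0, 6.8) = (50.0, 6.80). On A1, L sits at bearing -90° from B; an 85° counterclockwise sweep puts R at bearing -5°, so R = B + 6.8·(cos -5°, sin -5°) = (56.8, 6.21). Since A1 is tangent to RN there, BR ⟂ RN, so RN runs along (−sin -5°, cos -5°); with |RN| = 31.6, N = (59.5, 37.7). Then |SN| = |N − S| = 70.5.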